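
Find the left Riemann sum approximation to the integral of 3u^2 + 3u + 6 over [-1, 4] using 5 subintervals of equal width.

90

Δu = (4 − (-1))/5 = 1.
Left endpoints: -1, 0, 1, 2, 3.
f(-1) = 6, f(0) = 6, f(1) = 12, f(2) = 24, f(3) = 42.
Sum = Δu · [f(-1) + f(0) + f(1) + f(2) + f(3)].
Sum = 90.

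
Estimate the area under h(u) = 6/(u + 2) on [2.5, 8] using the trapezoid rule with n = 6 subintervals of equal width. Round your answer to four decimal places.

4.8075

Δu = (8 − 2.5)/6 = 11/12.
h(2.5) = 4/3, h(41/12) = 72/65, h(13/3) = 18/19, h(5.25) = 24/29, h(37/6) = 36/49, h(85/12) = 72/109, h(8) = 0.6.
T_6 = (Δu/2)·[h(u_0) + 2h(u_1) + ... + 2h(u_{5}) + h(u_6)].
Sum ≈ 4.8075.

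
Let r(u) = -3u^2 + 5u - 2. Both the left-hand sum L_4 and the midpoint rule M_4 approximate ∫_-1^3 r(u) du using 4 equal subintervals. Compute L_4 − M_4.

L_4 = -16.
M_4 = -15.
L_4 − M_4 = -1.

-1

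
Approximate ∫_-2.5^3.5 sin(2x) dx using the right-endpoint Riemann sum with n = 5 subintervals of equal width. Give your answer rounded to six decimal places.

-0.290854

Δx = (3.5 − (-2.5))/5 = 1.2.
Right endpoints: -1.3, -0.1, 1.1, 2.3, 3.5.
f(-1.3) ≈ -0.515501, f(-0.1) ≈ -0.198669, f(1.1) ≈ 0.808496, f(2.3) ≈ -0.993691, f(3.5) ≈ 0.656987.
Sum = Δx · [f(-1.3) + f(-0.1) + f(1.1) + f(2.3) + f(3.5)].
Sum ≈ -0.290854.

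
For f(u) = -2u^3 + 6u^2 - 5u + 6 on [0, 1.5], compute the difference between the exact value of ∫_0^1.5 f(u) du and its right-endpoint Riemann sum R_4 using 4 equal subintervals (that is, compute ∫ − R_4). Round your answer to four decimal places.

0.0879

Exact integral: ∫_0^1.5 f(u) du = 7.59375.
R_4 ≈ 7.505859.
Error ≈ 7.59375 − 7.505859 ≈ 0.0879.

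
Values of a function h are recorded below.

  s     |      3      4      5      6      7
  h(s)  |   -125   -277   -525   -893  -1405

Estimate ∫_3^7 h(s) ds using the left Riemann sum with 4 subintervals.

-1820

Δs = 1.
Sum = 1·[(-125) + (-277) + (-525) + (-893)] = -1820.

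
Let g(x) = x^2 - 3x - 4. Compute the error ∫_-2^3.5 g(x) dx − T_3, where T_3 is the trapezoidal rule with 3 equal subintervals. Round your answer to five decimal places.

-3.08102

Exact integral: ∫_-2^3.5 g(x) dx ≈ -17.4166667.
T_3 ≈ -14.3356481.
Error ≈ -17.4166667 − (-14.3356481) ≈ -3.08102.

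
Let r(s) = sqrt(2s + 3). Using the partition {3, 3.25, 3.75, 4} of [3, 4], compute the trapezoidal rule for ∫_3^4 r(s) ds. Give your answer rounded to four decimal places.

Subinterval widths: 0.25, 0.5, 0.25.
r(3) ≈ 3.0000, r(3.25) ≈ 3.0822, r(3.75) ≈ 3.2404, r(4) ≈ 3.3166.
On each subinterval the trapezoid contributes (Δs_i/2)·[r(s_{i-1}) + r(s_i)].
Sum ≈ 3.1605.

3.1605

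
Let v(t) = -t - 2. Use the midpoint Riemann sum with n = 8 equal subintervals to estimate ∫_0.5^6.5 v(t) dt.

Δt = (6.5 − 0.5)/8 = 0.75.
Midpoints: 0.875, 1.625, 2.375, 3.125, 3.875, 4.625, 5.375, 6.125.
v(0.875) = -2.875, v(1.625) = -3.625, v(2.375) = -4.375, v(3.125) = -5.125, v(3.875) = -5.875, v(4.625) = -6.625, v(5.375) = -7.375, v(6.125) = -8.125.
Sum = Δt · [v(0.875) + v(1.625) + v(2.375) + ...].
Sum = -33.

-33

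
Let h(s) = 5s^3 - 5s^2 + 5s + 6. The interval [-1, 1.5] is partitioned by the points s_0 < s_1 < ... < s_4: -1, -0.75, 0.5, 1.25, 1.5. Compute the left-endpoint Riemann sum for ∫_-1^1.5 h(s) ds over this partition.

Subinterval widths: 0.25, 1.25, 0.75, 0.25.
Left endpoints: -1, -0.75, 0.5, 1.25.
h(-1) = -9, h(-0.75) = -2.671875, h(0.5) = 7.875, h(1.25) = 14.203125.
Sum = Σ Δs_i · h(s_i).
Sum = 3.8671875.

3.8671875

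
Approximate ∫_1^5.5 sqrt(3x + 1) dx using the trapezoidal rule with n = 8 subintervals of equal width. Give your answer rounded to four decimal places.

14.4803

Δx = (5.5 − 1)/8 = 0.5625.
f(1) ≈ 2.0000, f(1.5625) ≈ 2.3848, f(2.125) ≈ 2.7157, f(2.6875) ≈ 3.0104, f(3.25) ≈ 3.2787, f(3.8125) ≈ 3.5267, f(4.375) ≈ 3.7583, f(4.9375) ≈ 3.9765, f(5.5) ≈ 4.1833.
T_8 = (Δx/2)·[f(x_0) + 2f(x_1) + ... + 2f(x_{7}) + f(x_8)].
Sum ≈ 14.4803.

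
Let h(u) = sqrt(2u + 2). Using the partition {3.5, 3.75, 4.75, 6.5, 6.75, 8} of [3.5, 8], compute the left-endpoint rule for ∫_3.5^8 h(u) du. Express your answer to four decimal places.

15.6562

Subinterval widths: 0.25, 1, 1.75, 0.25, 1.25.
Left endpoints: 3.5, 3.75, 4.75, 6.5, 6.75.
h(3.5) ≈ 3.0000, h(3.75) ≈ 3.0822, h(4.75) ≈ 3.3912, h(6.5) ≈ 3.8730, h(6.75) ≈ 3.9370.
Sum = Σ Δu_i · h(u_i).
Sum ≈ 15.6562.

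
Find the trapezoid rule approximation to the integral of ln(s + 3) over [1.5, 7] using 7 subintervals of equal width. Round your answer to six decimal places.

Δs = (7 − 1.5)/7 = 11/14.
f(1.5) ≈ 1.504077, f(16/7) ≈ 1.665008, f(43/14) ≈ 1.803594, f(27/7) ≈ 1.925291, f(65/14) ≈ 2.033772, f(38/7) ≈ 2.131627, f(87/14) ≈ 2.220755, f(7) ≈ 2.302585.
T_7 = (Δs/2)·[f(s_0) + 2f(s_1) + ... + 2f(s_{6}) + f(s_7)].
Sum ≈ 10.751225.

10.751225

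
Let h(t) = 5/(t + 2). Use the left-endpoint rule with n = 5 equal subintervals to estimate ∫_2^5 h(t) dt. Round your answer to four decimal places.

2.9651

Δt = (5 − 2)/5 = 0.6.
Left endpoints: 2, 2.6, 3.2, 3.8, 4.4.
h(2) = 1.25, h(2.6) = 25/23, h(3.2) = 25/26, h(3.8) = 25/29, h(4.4) = 0.78125.
Sum = Δt · [h(2) + h(2.6) + h(3.2) + h(3.8) + h(4.4)].
Sum ≈ 2.9651.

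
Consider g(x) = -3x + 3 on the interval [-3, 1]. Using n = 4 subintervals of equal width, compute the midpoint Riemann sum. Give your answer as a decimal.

Δx = (1 − (-3))/4 = 1.
Midpoints: -2.5, -1.5, -0.5, 0.5.
g(-2.5) = 10.5, g(-1.5) = 7.5, g(-0.5) = 4.5, g(0.5) = 1.5.
Sum = Δx · [g(-2.5) + g(-1.5) + g(-0.5) + g(0.5)].
Sum = 24.

24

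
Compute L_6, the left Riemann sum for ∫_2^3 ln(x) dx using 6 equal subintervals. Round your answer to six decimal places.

Δx = (3 − 2)/6 = 1/6.
Left endpoints: 2, 13/6, 7/3, 2.5, 8/3, 17/6.
f(2) ≈ 0.693147, f(13/6) ≈ 0.773190, f(7/3) ≈ 0.847298, f(2.5) ≈ 0.916291, f(8/3) ≈ 0.980829, f(17/6) ≈ 1.041454.
Sum = Δx · [f(2) + f(13/6) + f(7/3) + ...].
Sum ≈ 0.875368.

0.875368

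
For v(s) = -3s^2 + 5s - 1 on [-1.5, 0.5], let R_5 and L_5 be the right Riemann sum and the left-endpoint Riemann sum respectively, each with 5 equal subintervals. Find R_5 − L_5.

6.4

R_5 = -7.46.
L_5 = -13.86.
R_5 − L_5 = 6.4.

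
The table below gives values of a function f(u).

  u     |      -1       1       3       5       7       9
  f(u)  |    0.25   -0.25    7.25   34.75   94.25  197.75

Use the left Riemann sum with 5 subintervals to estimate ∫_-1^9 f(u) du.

272.5

Δu = 2.
Sum = 2·[0.25 + (-0.25) + 7.25 + 34.75 + 94.25] = 272.5.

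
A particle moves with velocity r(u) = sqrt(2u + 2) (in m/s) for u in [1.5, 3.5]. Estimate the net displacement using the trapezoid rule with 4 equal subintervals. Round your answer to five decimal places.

Δu = (3.5 − 1.5)/4 = 0.5.
r(1.5) ≈ 2.23607, r(2) ≈ 2.44949, r(2.5) ≈ 2.64575, r(3) ≈ 2.82843, r(3.5) ≈ 3.00000.
T_4 = (Δu/2)·[r(u_0) + 2r(u_1) + 2r(u_2) + 2r(u_3) + r(u_4)].
Sum ≈ 5.27085.

5.27085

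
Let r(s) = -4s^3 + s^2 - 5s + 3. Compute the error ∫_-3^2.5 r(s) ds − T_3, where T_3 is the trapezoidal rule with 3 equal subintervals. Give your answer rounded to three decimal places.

Exact integral: ∫_-3^2.5 r(s) ds ≈ 79.52083.
T_3 ≈ 91.84491.
Error ≈ 79.52083 − 91.84491 ≈ -12.324.

-12.324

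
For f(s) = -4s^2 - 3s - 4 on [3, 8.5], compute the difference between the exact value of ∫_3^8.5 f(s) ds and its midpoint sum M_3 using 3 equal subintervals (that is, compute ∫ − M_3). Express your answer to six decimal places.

-6.162037

Exact integral: ∫_3^8.5 f(s) ds ≈ -899.70833333.
M_3 ≈ -893.54629630.
Error ≈ -899.70833333 − (-893.54629630) ≈ -6.162037.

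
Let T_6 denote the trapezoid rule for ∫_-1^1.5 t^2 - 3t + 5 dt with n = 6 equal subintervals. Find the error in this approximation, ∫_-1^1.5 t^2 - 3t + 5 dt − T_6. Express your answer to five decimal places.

Exact integral: ∫_-1^1.5 f(t) dt ≈ 12.0833333.
T_6 ≈ 12.1556713.
Error ≈ 12.0833333 − 12.1556713 ≈ -0.07234.

-0.07234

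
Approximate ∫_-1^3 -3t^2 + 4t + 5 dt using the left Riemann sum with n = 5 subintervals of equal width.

Δt = (3 − (-1))/5 = 0.8.
Left endpoints: -1, -0.2, 0.6, 1.4, 2.2.
f(-1) = -2, f(-0.2) = 4.08, f(0.6) = 6.32, f(1.4) = 4.72, f(2.2) = -0.72.
Sum = Δt · [f(-1) + f(-0.2) + f(0.6) + f(1.4) + f(2.2)].
Sum = 9.92.

9.92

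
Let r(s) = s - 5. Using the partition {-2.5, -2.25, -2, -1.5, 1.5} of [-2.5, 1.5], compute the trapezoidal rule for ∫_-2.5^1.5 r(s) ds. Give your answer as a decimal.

-22

Subinterval widths: 0.25, 0.25, 0.5, 3.
r(-2.5) = -7.5, r(-2.25) = -7.25, r(-2) = -7, r(-1.5) = -6.5, r(1.5) = -3.5.
On each subinterval the trapezoid contributes (Δs_i/2)·[r(s_{i-1}) + r(s_i)].
Sum = -22.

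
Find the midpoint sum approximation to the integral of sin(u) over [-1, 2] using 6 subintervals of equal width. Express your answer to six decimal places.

0.966485

Δu = (2 − (-1))/6 = 0.5.
Midpoints: -0.75, -0.25, 0.25, 0.75, 1.25, 1.75.
f(-0.75) ≈ -0.681639, f(-0.25) ≈ -0.247404, f(0.25) ≈ 0.247404, f(0.75) ≈ 0.681639, f(1.25) ≈ 0.948985, f(1.75) ≈ 0.983986.
Sum = Δu · [f(-0.75) + f(-0.25) + f(0.25) + ...].
Sum ≈ 0.966485.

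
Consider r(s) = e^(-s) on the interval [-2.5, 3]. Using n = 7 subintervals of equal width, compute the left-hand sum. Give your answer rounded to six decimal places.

17.516972

Δs = (3 − (-2.5))/7 = 11/14.
Left endpoints: -2.5, -12/7, -13/14, -1/7, 9/14, 10/7, 31/14.
r(-2.5) ≈ 12.182494, r(-12/7) ≈ 5.552708, r(-13/14) ≈ 2.530891, r(-1/7) ≈ 1.153565, r(9/14) ≈ 0.525788, r(10/7) ≈ 0.239651, r(31/14) ≈ 0.109232.
Sum = Δs · [r(-2.5) + r(-12/7) + r(-13/14) + ...].
Sum ≈ 17.516972.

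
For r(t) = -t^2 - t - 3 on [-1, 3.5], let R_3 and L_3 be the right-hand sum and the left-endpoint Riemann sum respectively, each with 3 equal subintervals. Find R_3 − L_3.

R_3 = -47.25.
L_3 = -23.625.
R_3 − L_3 = -23.625.

-23.625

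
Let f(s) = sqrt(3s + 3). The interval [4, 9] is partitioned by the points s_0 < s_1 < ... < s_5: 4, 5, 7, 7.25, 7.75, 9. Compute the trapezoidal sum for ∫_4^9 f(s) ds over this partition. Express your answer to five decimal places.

Subinterval widths: 1, 2, 0.25, 0.5, 1.25.
f(4) ≈ 3.87298, f(5) ≈ 4.24264, f(7) ≈ 4.89898, f(7.25) ≈ 4.97494, f(7.75) ≈ 5.12348, f(9) ≈ 5.47723.
On each subinterval the trapezoid contributes (Δs_i/2)·[f(s_{i-1}) + f(s_i)].
Sum ≈ 23.58371.

23.58371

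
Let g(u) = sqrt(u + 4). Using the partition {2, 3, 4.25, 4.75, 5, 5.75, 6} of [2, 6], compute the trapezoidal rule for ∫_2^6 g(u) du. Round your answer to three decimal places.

Subinterval widths: 1, 1.25, 0.5, 0.25, 0.75, 0.25.
g(2) ≈ 2.449, g(3) ≈ 2.646, g(4.25) ≈ 2.872, g(4.75) ≈ 2.958, g(5) ≈ 3.000, g(5.75) ≈ 3.122, g(6) ≈ 3.162.
On each subinterval the trapezoid contributes (Δu_i/2)·[g(u_{i-1}) + g(u_i)].
Sum ≈ 11.280.

11.280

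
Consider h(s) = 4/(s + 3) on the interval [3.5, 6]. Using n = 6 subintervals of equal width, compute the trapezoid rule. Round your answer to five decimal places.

Δs = (6 − 3.5)/6 = 5/12.
h(3.5) = 8/13, h(47/12) = 48/83, h(13/3) = 6/11, h(4.75) = 16/31, h(31/6) = 24/49, h(67/12) = 48/103, h(6) = 4/9.
T_6 = (Δs/2)·[h(s_0) + 2h(s_1) + ... + 2h(s_{5}) + h(s_6)].
Sum ≈ 1.30234.

1.30234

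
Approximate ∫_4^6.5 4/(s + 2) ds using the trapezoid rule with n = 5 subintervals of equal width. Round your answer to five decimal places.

Δs = (6.5 − 4)/5 = 0.5.
f(4) = 2/3, f(4.5) = 8/13, f(5) = 4/7, f(5.5) = 8/15, f(6) = 0.5, f(6.5) = 8/17.
T_5 = (Δs/2)·[f(s_0) + 2f(s_1) + ... + 2f(s_{4}) + f(s_5)].
Sum ≈ 1.39439.

1.39439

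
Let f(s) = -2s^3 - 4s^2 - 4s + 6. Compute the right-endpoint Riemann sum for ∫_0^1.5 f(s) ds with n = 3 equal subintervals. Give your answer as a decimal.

Δs = (1.5 − 0)/3 = 0.5.
Right endpoints: 0.5, 1, 1.5.
f(0.5) = 2.75, f(1) = -4, f(1.5) = -15.75.
Sum = Δs · [f(0.5) + f(1) + f(1.5)].
Sum = -8.5.

-8.5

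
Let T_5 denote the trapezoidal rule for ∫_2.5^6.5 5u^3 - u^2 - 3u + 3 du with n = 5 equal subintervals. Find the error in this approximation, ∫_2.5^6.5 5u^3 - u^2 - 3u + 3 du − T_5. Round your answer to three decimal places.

-28.373

Exact integral: ∫_2.5^6.5 f(u) du ≈ 2054.16667.
T_5 = 2082.54.
Error ≈ 2054.16667 − 2082.54 ≈ -28.373.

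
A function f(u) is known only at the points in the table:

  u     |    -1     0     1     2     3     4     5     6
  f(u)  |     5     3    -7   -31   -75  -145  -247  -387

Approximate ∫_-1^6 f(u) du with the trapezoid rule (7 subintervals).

Δu = 1.
T_7 = (1/2)·[5 + 2·3 + 2·(-7) + 2·(-31) + 2·(-75) + 2·(-145) + 2·(-247) + (-387)] = -693.

-693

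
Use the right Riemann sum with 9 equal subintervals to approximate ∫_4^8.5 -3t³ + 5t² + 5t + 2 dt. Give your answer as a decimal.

Δt = (8.5 − 4)/9 = 0.5.
Right endpoints: 4.5, 5, 5.5, 6, 6.5, 7, 7.5, 8, 8.5.
f(4.5) = -147.625, f(5) = -223, f(5.5) = -318.375, f(6) = -436, f(6.5) = -578.125, f(7) = -747, f(7.5) = -944.875, f(8) = -1174, f(8.5) = -1436.625.
Sum = Δt · [f(4.5) + f(5) + f(5.5) + ...].
Sum = -3002.8125.

-3002.8125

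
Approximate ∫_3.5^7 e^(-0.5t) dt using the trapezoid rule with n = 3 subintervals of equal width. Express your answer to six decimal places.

0.295250

Δt = (7 − 3.5)/3 = 7/6.
f(3.5) ≈ 0.173774, f(14/3) ≈ 0.096972, f(35/6) ≈ 0.054114, f(7) ≈ 0.030197.
T_3 = (Δt/2)·[f(t_0) + 2f(t_1) + 2f(t_2) + f(t_3)].
Sum ≈ 0.295250.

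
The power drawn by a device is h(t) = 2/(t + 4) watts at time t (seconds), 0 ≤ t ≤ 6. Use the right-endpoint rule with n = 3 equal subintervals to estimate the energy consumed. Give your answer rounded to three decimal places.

1.567

Δt = (6 − 0)/3 = 2.
Right endpoints: 2, 4, 6.
h(2) = 1/3, h(4) = 0.25, h(6) = 0.2.
Sum = Δt · [h(2) + h(4) + h(6)].
Sum ≈ 1.567.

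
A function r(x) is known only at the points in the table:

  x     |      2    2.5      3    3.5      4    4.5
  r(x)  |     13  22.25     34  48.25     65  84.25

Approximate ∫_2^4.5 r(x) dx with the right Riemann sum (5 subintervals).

126.875

Δx = 0.5.
Sum = 0.5·[22.25 + 34 + 48.25 + 65 + 84.25] = 126.875.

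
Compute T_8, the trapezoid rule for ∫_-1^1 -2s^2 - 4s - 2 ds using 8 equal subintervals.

Δs = (1 − (-1))/8 = 0.25.
f(-1) = 0, f(-0.75) = -0.125, f(-0.5) = -0.5, f(-0.25) = -1.125, f(0) = -2, f(0.25) = -3.125, f(0.5) = -4.5, f(0.75) = -6.125, f(1) = -8.
T_8 = (Δs/2)·[f(s_0) + 2f(s_1) + ... + 2f(s_{7}) + f(s_8)].
Sum = -5.375.

-5.375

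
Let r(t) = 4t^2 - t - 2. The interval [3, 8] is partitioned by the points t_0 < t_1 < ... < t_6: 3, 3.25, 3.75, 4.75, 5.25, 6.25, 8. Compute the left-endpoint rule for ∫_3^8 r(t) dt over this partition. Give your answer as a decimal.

Subinterval widths: 0.25, 0.5, 1, 0.5, 1, 1.75.
Left endpoints: 3, 3.25, 3.75, 4.75, 5.25, 6.25.
r(3) = 31, r(3.25) = 37, r(3.75) = 50.5, r(4.75) = 83.5, r(5.25) = 103, r(6.25) = 148.
Sum = Σ Δt_i · r(t_i).
Sum = 480.5.

480.5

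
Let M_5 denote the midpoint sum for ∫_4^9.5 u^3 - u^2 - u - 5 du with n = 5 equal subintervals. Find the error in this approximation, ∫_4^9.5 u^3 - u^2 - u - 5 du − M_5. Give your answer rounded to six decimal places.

10.675729

Exact integral: ∫_4^9.5 f(u) du ≈ 1643.18229167.
M_5 = 1632.5065625.
Error ≈ 1643.18229167 − 1632.5065625 ≈ 10.675729.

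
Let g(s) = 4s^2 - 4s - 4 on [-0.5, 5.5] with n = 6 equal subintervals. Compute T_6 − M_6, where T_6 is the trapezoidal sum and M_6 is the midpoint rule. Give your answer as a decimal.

T_6 = 142.
M_6 = 136.
T_6 − M_6 = 6.

6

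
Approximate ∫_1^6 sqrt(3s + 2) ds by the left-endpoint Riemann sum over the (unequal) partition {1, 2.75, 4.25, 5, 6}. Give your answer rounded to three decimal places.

Subinterval widths: 1.75, 1.5, 0.75, 1.
Left endpoints: 1, 2.75, 4.25, 5.
f(1) ≈ 2.236, f(2.75) ≈ 3.202, f(4.25) ≈ 3.841, f(5) ≈ 4.123.
Sum = Σ Δs_i · f(s_i).
Sum ≈ 15.719.

15.719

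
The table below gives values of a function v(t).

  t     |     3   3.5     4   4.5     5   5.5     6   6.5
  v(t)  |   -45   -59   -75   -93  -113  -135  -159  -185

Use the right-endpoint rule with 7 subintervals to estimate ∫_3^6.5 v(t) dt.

Δt = 0.5.
Sum = 0.5·[(-59) + (-75) + (-93) + (-113) + (-135) + (-159) + (-185)] = -409.5.

-409.5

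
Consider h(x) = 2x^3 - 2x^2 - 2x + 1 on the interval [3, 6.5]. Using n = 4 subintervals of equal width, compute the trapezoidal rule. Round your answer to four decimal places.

669.0332

Δx = (6.5 − 3)/4 = 0.875.
h(3) = 31, h(3.875) = 79.58984375, h(4.75) = 160.71875, h(5.625) = 282.42578125, h(6.5) = 452.75.
T_4 = (Δx/2)·[h(x_0) + 2h(x_1) + 2h(x_2) + 2h(x_3) + h(x_4)].
Sum ≈ 669.0332.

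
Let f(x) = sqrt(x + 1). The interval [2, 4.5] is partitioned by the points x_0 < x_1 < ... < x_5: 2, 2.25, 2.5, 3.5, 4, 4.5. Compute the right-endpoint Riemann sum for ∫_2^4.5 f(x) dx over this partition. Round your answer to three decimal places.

5.330

Subinterval widths: 0.25, 0.25, 1, 0.5, 0.5.
Right endpoints: 2.25, 2.5, 3.5, 4, 4.5.
f(2.25) ≈ 1.803, f(2.5) ≈ 1.871, f(3.5) ≈ 2.121, f(4) ≈ 2.236, f(4.5) ≈ 2.345.
Sum = Σ Δx_i · f(x_i).
Sum ≈ 5.330.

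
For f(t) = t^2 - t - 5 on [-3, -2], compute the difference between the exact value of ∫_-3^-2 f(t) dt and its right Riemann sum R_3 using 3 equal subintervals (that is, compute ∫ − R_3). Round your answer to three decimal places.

0.981

Exact integral: ∫_-3^-2 f(t) dt ≈ 3.83333.
R_3 ≈ 2.85185.
Error ≈ 3.83333 − 2.85185 ≈ 0.981.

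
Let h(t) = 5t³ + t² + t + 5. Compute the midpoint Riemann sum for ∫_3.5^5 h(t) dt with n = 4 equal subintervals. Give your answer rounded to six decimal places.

Δt = (5 − 3.5)/4 = 0.375.
Midpoints: 3.6875, 4.0625, 4.4375, 4.8125.
h(3.6875) = 1118175/4096, h(4.0625) = 1477845/4096, h(4.4375) = 1908867/4096, h(4.8125) = 2417721/4096.
Sum = Δt · [h(3.6875) + h(4.0625) + h(4.4375) + h(4.8125)].
Sum ≈ 633.783691.

633.783691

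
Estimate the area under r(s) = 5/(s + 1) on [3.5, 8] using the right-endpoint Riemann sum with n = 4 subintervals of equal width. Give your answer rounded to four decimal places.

Δs = (8 − 3.5)/4 = 1.125.
Right endpoints: 4.625, 5.75, 6.875, 8.
r(4.625) = 8/9, r(5.75) = 20/27, r(6.875) = 40/63, r(8) = 5/9.
Sum = Δs · [r(4.625) + r(5.75) + r(6.875) + r(8)].
Sum ≈ 3.1726.

3.1726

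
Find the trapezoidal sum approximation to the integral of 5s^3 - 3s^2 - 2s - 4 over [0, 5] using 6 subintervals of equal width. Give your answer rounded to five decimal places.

Δs = (5 − 0)/6 = 5/6.
f(0) = -4, f(5/6) = -1049/216, f(5/3) = 202/27, f(2.5) = 50.375, f(10/3) = 3812/27, f(25/6) = 64211/216, f(5) = 536.
T_6 = (Δs/2)·[f(s_0) + 2f(s_1) + ... + 2f(s_{5}) + f(s_6)].
Sum ≈ 631.21528.

631.21528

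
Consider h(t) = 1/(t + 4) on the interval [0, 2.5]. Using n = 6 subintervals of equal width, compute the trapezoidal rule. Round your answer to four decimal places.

Δt = (2.5 − 0)/6 = 5/12.
h(0) = 0.25, h(5/12) = 12/53, h(5/6) = 6/29, h(1.25) = 4/21, h(5/3) = 3/17, h(25/12) = 12/73, h(2.5) = 2/13.
T_6 = (Δt/2)·[h(t_0) + 2h(t_1) + ... + 2h(t_{5}) + h(t_6)].
Sum ≈ 0.4861.

0.4861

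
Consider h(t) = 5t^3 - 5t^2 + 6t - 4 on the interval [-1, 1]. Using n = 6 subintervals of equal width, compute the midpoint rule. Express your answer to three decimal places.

-11.241

Δt = (1 − (-1))/6 = 1/3.
Midpoints: -5/6, -0.5, -1/6, 1/6, 0.5, 5/6.
h(-5/6) = -3319/216, h(-0.5) = -8.875, h(-1/6) = -1115/216, h(1/6) = -673/216, h(0.5) = -1.625, h(5/6) = 91/216.
Sum = Δt · [h(-5/6) + h(-0.5) + h(-1/6) + ...].
Sum ≈ -11.241.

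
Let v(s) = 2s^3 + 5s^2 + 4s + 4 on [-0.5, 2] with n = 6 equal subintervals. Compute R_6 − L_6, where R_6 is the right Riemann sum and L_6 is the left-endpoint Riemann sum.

18.75

R_6 ≈ 49.072627.
L_6 ≈ 30.322627.
R_6 − L_6 = 18.75.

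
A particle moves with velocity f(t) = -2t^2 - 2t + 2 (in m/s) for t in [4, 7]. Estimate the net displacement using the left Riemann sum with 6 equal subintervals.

Δt = (7 − 4)/6 = 0.5.
Left endpoints: 4, 4.5, 5, 5.5, 6, 6.5.
f(4) = -38, f(4.5) = -47.5, f(5) = -58, f(5.5) = -69.5, f(6) = -82, f(6.5) = -95.5.
Sum = Δt · [f(4) + f(4.5) + f(5) + ...].
Sum = -195.25.

-195.25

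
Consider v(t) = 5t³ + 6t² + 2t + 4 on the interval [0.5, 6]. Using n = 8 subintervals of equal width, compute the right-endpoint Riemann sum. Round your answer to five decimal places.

2581.69409

Δt = (6 − 0.5)/8 = 0.6875.
Right endpoints: 1.1875, 1.875, 2.5625, 3.25, 3.9375, 4.625, 5.3125, 6.
v(1.1875) = 95063/4096, v(1.875) = 31643/512, v(2.5625) = 543357/4096, v(3.25) = 245.515625, v(3.9375) = 1679899/4096, v(4.625) = 325761/512, v(5.3125) = 3824129/4096, v(6) = 1312.
Sum = Δt · [v(1.1875) + v(1.875) + v(2.5625) + ...].
Sum ≈ 2581.69409.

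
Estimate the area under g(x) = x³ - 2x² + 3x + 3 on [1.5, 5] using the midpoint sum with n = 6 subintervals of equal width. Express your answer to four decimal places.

Δx = (5 − 1.5)/6 = 7/12.
Midpoints: 43/24, 2.375, 71/24, 85/24, 4.125, 113/24.
g(43/24) = 106531/13824, g(2.375) = 6267/512, g(71/24) = 280103/13824, g(85/24) = 455677/13824, g(4.125) = 26385/512, g(113/24) = 1066721/13824.
Sum = Δx · [g(43/24) + g(2.375) + g(71/24) + ...].
Sum ≈ 117.7569.

117.7569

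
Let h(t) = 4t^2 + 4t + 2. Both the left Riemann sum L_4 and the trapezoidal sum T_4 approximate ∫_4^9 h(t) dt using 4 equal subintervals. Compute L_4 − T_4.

L_4 = 856.875.
T_4 = 1031.875.
L_4 − T_4 = -175.

-175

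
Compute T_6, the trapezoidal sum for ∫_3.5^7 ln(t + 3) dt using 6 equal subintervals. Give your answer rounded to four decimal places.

Δt = (7 − 3.5)/6 = 7/12.
f(3.5) ≈ 1.8718, f(49/12) ≈ 1.9577, f(14/3) ≈ 2.0369, f(5.25) ≈ 2.1102, f(35/6) ≈ 2.1785, f(77/12) ≈ 2.2425, f(7) ≈ 2.3026.
T_6 = (Δt/2)·[f(t_0) + 2f(t_1) + ... + 2f(t_{5}) + f(t_6)].
Sum ≈ 7.3576.

7.3576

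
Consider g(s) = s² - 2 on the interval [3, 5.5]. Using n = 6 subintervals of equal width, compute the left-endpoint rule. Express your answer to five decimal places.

37.10359

Δs = (5.5 − 3)/6 = 5/12.
Left endpoints: 3, 41/12, 23/6, 4.25, 14/3, 61/12.
g(3) = 7, g(41/12) = 1393/144, g(23/6) = 457/36, g(4.25) = 16.0625, g(14/3) = 178/9, g(61/12) = 3433/144.
Sum = Δs · [g(3) + g(41/12) + g(23/6) + ...].
Sum ≈ 37.10359.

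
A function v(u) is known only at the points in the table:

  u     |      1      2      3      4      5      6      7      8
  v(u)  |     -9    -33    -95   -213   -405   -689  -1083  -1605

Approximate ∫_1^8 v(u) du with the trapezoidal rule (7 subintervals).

-3325

Δu = 1.
T_7 = (1/2)·[(-9) + 2·(-33) + 2·(-95) + 2·(-213) + 2·(-405) + 2·(-689) + 2·(-1083) + (-1605)] = -3325.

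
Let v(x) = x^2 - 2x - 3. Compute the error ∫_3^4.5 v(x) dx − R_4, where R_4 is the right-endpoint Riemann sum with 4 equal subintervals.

Exact integral: ∫_3^4.5 v(x) dx = 5.625.
R_4 = 7.20703125.
Error = 5.625 − 7.20703125 = -1.58203125.

-1.58203125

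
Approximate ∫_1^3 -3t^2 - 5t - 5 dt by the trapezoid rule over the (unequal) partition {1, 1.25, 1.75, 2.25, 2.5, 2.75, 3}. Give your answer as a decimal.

-56.15625

Subinterval widths: 0.25, 0.5, 0.5, 0.25, 0.25, 0.25.
f(1) = -13, f(1.25) = -15.9375, f(1.75) = -22.9375, f(2.25) = -31.4375, f(2.5) = -36.25, f(2.75) = -41.4375, f(3) = -47.
On each subinterval the trapezoid contributes (Δt_i/2)·[f(t_{i-1}) + f(t_i)].
Sum = -56.15625.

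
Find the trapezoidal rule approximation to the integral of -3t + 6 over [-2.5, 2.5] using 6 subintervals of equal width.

Δt = (2.5 − (-2.5))/6 = 5/6.
f(-2.5) = 13.5, f(-5/3) = 11, f(-5/6) = 8.5, f(0) = 6, f(5/6) = 3.5, f(5/3) = 1, f(2.5) = -1.5.
T_6 = (Δt/2)·[f(t_0) + 2f(t_1) + ... + 2f(t_{5}) + f(t_6)].
Sum = 30.

30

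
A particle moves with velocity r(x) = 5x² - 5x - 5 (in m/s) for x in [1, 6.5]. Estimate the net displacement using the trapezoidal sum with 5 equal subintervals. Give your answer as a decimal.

Δx = (6.5 − 1)/5 = 1.1.
r(1) = -5, r(2.1) = 6.55, r(3.2) = 30.2, r(4.3) = 65.95, r(5.4) = 113.8, r(6.5) = 173.75.
T_5 = (Δx/2)·[r(x_0) + 2r(x_1) + ... + 2r(x_{4}) + r(x_5)].
Sum = 330.9625.

330.9625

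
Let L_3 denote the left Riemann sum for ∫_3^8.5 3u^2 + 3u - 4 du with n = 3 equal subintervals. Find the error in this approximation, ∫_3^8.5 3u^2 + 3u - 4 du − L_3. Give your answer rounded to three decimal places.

179.819

Exact integral: ∫_3^8.5 f(u) du = 660.
L_3 ≈ 480.18056.
Error ≈ 660 − 480.18056 ≈ 179.819.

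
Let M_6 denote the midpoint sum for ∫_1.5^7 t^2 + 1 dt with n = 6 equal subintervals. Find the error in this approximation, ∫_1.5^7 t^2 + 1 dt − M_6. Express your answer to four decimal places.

0.3851

Exact integral: ∫_1.5^7 f(t) dt ≈ 118.708333.
M_6 ≈ 118.323206.
Error ≈ 118.708333 − 118.323206 ≈ 0.3851.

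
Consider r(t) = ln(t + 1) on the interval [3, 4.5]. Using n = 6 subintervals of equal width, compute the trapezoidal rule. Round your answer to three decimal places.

2.331

Δt = (4.5 − 3)/6 = 0.25.
r(3) ≈ 1.386, r(3.25) ≈ 1.447, r(3.5) ≈ 1.504, r(3.75) ≈ 1.558, r(4) ≈ 1.609, r(4.25) ≈ 1.658, r(4.5) ≈ 1.705.
T_6 = (Δt/2)·[r(t_0) + 2r(t_1) + ... + 2r(t_{5}) + r(t_6)].
Sum ≈ 2.331.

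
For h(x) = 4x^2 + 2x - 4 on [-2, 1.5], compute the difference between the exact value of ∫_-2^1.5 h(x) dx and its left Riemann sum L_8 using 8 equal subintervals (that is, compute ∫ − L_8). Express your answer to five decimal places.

Exact integral: ∫_-2^1.5 h(x) dx ≈ -0.5833333.
L_8 = -0.13671875.
Error ≈ -0.5833333 − (-0.13671875) ≈ -0.44661.

-0.44661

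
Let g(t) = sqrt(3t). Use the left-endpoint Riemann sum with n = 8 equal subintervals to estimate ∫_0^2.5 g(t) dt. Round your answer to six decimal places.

Δt = (2.5 − 0)/8 = 0.3125.
Left endpoints: 0, 0.3125, 0.625, 0.9375, 1.25, 1.5625, 1.875, 2.1875.
g(0) ≈ 0.000000, g(0.3125) ≈ 0.968246, g(0.625) ≈ 1.369306, g(0.9375) ≈ 1.677051, g(1.25) ≈ 1.936492, g(1.5625) ≈ 2.165064, g(1.875) ≈ 2.371708, g(2.1875) ≈ 2.561738.
Sum = Δt · [g(0) + g(0.3125) + g(0.625) + ...].
Sum ≈ 4.078001.

4.078001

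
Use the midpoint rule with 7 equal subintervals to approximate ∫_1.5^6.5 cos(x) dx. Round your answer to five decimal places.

-0.79926

Δx = (6.5 − 1.5)/7 = 5/7.
Midpoints: 13/7, 18/7, 23/7, 4, 33/7, 38/7, 43/7.
f(13/7) ≈ -0.28245, f(18/7) ≈ -0.84181, f(23/7) ≈ -0.98963, f(4) ≈ -0.65364, f(33/7) ≈ 0.00190, f(38/7) ≈ 0.65651, f(43/7) ≈ 0.99017.
Sum = Δx · [f(13/7) + f(18/7) + f(23/7) + ...].
Sum ≈ -0.79926.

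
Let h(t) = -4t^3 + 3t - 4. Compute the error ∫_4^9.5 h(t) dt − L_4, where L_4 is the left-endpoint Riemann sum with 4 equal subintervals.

-2030.05859375

Exact integral: ∫_4^9.5 h(t) dt = -7799.6875.
L_4 = -5769.62890625.
Error = -7799.6875 − (-5769.62890625) = -2030.05859375.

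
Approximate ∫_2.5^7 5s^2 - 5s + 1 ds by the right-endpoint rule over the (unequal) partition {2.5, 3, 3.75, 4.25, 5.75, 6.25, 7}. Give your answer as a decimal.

Subinterval widths: 0.5, 0.75, 0.5, 1.5, 0.5, 0.75.
Right endpoints: 3, 3.75, 4.25, 5.75, 6.25, 7.
f(3) = 31, f(3.75) = 52.5625, f(4.25) = 70.0625, f(5.75) = 137.5625, f(6.25) = 165.0625, f(7) = 211.
Sum = Σ Δs_i · f(s_i).
Sum = 537.078125.

537.078125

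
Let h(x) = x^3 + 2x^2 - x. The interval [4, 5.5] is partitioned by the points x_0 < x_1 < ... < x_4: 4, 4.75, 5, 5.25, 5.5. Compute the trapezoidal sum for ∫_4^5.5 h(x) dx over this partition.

Subinterval widths: 0.75, 0.25, 0.25, 0.25.
h(4) = 92, h(4.75) = 147.546875, h(5) = 170, h(5.25) = 194.578125, h(5.5) = 221.375.
On each subinterval the trapezoid contributes (Δx_i/2)·[h(x_{i-1}) + h(x_i)].
Sum = 227.08984375.

227.08984375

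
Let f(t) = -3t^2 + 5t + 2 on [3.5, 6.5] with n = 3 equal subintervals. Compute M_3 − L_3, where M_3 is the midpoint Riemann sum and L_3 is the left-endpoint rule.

M_3 = -150.
L_3 = -114.75.
M_3 − L_3 = -35.25.

-35.25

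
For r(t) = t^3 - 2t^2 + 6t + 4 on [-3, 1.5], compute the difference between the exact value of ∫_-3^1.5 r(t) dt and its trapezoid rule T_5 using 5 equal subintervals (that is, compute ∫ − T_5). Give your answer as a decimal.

Exact integral: ∫_-3^1.5 r(t) dt = -41.484375.
T_5 = -44.06625.
Error = -41.484375 − (-44.06625) = 2.581875.

2.581875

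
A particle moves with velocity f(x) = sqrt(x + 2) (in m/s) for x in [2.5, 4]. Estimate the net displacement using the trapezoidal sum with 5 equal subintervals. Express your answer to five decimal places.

Δx = (4 − 2.5)/5 = 0.3.
f(2.5) ≈ 2.12132, f(2.8) ≈ 2.19089, f(3.1) ≈ 2.25832, f(3.4) ≈ 2.32379, f(3.7) ≈ 2.38747, f(4) ≈ 2.44949.
T_5 = (Δx/2)·[f(x_0) + 2f(x_1) + ... + 2f(x_{4}) + f(x_5)].
Sum ≈ 3.43376.

3.43376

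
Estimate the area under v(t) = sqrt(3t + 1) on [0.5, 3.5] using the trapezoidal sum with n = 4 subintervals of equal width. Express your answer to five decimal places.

Δt = (3.5 − 0.5)/4 = 0.75.
v(0.5) ≈ 1.58114, v(1.25) ≈ 2.17945, v(2) ≈ 2.64575, v(2.75) ≈ 3.04138, v(3.5) ≈ 3.39116.
T_4 = (Δt/2)·[v(t_0) + 2v(t_1) + 2v(t_2) + 2v(t_3) + v(t_4)].
Sum ≈ 7.76455.

7.76455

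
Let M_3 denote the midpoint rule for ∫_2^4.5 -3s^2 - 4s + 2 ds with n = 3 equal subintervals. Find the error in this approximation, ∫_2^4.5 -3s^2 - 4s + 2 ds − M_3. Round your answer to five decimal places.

-0.43403

Exact integral: ∫_2^4.5 f(s) ds = -110.625.
M_3 ≈ -110.1909722.
Error ≈ -110.625 − (-110.1909722) ≈ -0.43403.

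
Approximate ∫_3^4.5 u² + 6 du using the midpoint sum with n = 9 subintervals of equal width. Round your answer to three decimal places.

Δu = (4.5 − 3)/9 = 1/6.
Midpoints: 37/12, 3.25, 41/12, 43/12, 3.75, 47/12, 49/12, 4.25, 53/12.
f(37/12) = 2233/144, f(3.25) = 16.5625, f(41/12) = 2545/144, f(43/12) = 2713/144, f(3.75) = 20.0625, f(47/12) = 3073/144, f(49/12) = 3265/144, f(4.25) = 24.0625, f(53/12) = 3673/144.
Sum = Δu · [f(37/12) + f(3.25) + f(41/12) + ...].
Sum ≈ 30.372.

30.372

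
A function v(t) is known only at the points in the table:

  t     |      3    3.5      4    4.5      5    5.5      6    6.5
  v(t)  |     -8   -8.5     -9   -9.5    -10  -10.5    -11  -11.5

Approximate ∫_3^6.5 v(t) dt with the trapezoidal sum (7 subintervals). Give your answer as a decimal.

Δt = 0.5.
T_7 = (0.5/2)·[(-8) + 2·(-8.5) + 2·(-9) + 2·(-9.5) + 2·(-10) + 2·(-10.5) + 2·(-11) + (-11.5)] = -34.125.

-34.125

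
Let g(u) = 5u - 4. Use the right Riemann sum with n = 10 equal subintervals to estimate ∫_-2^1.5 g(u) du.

Δu = (1.5 − (-2))/10 = 0.35.
Right endpoints: -1.65, -1.3, -0.95, -0.6, -0.25, 0.1, 0.45, 0.8, 1.15, 1.5.
g(-1.65) = -12.25, g(-1.3) = -10.5, g(-0.95) = -8.75, g(-0.6) = -7, g(-0.25) = -5.25, g(0.1) = -3.5, g(0.45) = -1.75, g(0.8) = 0, g(1.15) = 1.75, g(1.5) = 3.5.
Sum = Δu · [g(-1.65) + g(-1.3) + g(-0.95) + ...].
Sum = -15.3125.

-15.3125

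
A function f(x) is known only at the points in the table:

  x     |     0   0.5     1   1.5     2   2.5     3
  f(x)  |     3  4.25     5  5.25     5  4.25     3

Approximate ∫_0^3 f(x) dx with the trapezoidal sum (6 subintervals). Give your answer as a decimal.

Δx = 0.5.
T_6 = (0.5/2)·[3 + 2·4.25 + 2·5 + 2·5.25 + 2·5 + 2·4.25 + 3] = 13.375.

13.375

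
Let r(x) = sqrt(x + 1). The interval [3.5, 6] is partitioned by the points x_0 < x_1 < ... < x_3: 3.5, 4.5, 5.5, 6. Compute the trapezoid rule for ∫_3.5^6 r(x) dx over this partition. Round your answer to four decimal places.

5.9794

Subinterval widths: 1, 1, 0.5.
r(3.5) ≈ 2.1213, r(4.5) ≈ 2.3452, r(5.5) ≈ 2.5495, r(6) ≈ 2.6458.
On each subinterval the trapezoid contributes (Δx_i/2)·[r(x_{i-1}) + r(x_i)].
Sum ≈ 5.9794.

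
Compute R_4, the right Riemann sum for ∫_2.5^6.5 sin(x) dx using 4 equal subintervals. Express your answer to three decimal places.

-1.819

Δx = (6.5 − 2.5)/4 = 1.
Right endpoints: 3.5, 4.5, 5.5, 6.5.
f(3.5) ≈ -0.351, f(4.5) ≈ -0.978, f(5.5) ≈ -0.706, f(6.5) ≈ 0.215.
Sum = Δx · [f(3.5) + f(4.5) + f(5.5) + f(6.5)].
Sum ≈ -1.819.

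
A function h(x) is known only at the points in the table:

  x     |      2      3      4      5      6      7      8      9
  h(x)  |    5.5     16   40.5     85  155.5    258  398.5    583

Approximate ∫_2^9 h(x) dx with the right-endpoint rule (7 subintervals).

Δx = 1.
Sum = 1·[16 + 40.5 + 85 + 155.5 + 258 + 398.5 + 583] = 1536.5.

1536.5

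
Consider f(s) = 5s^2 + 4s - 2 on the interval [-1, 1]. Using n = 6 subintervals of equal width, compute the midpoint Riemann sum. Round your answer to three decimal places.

Δs = (1 − (-1))/6 = 1/3.
Midpoints: -5/6, -0.5, -1/6, 1/6, 0.5, 5/6.
f(-5/6) = -67/36, f(-0.5) = -2.75, f(-1/6) = -91/36, f(1/6) = -43/36, f(0.5) = 1.25, f(5/6) = 173/36.
Sum = Δs · [f(-5/6) + f(-0.5) + f(-1/6) + ...].
Sum ≈ -0.759.

-0.759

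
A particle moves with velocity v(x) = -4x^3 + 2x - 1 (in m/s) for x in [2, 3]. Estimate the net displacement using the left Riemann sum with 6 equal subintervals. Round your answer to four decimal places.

-54.9722

Δx = (3 − 2)/6 = 1/6.
Left endpoints: 2, 13/6, 7/3, 2.5, 8/3, 17/6.
v(2) = -29, v(13/6) = -2017/54, v(7/3) = -1273/27, v(2.5) = -58.5, v(8/3) = -1931/27, v(17/6) = -4661/54.
Sum = Δx · [v(2) + v(13/6) + v(7/3) + ...].
Sum ≈ -54.9722.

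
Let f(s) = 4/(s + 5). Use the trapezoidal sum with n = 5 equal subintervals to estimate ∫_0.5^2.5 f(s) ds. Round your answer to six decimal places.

Δs = (2.5 − 0.5)/5 = 0.4.
f(0.5) = 8/11, f(0.9) = 40/59, f(1.3) = 40/63, f(1.7) = 40/67, f(2.1) = 40/71, f(2.5) = 8/15.
T_5 = (Δs/2)·[f(s_0) + 2f(s_1) + ... + 2f(s_{4}) + f(s_5)].
Sum ≈ 1.241434.

1.241434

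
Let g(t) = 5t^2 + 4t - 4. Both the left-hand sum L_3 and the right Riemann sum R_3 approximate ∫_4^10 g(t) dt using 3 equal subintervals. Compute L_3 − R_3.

L_3 = 1280.
R_3 = 2168.
L_3 − R_3 = -888.

-888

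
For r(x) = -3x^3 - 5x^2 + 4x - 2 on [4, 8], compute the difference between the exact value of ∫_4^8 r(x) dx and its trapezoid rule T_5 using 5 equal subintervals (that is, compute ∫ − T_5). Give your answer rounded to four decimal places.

25.1733

Exact integral: ∫_4^8 r(x) dx ≈ -3538.666667.
T_5 = -3563.84.
Error ≈ -3538.666667 − (-3563.84) ≈ 25.1733.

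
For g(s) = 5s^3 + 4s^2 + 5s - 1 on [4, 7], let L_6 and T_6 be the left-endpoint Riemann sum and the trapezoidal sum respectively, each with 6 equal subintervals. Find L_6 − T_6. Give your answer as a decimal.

L_6 = 2758.0625.
T_6 = 3143.5625.
L_6 − T_6 = -385.5.

-385.5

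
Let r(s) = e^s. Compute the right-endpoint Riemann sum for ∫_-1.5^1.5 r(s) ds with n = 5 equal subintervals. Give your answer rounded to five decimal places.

5.66312

Δs = (1.5 − (-1.5))/5 = 0.6.
Right endpoints: -0.9, -0.3, 0.3, 0.9, 1.5.
r(-0.9) ≈ 0.40657, r(-0.3) ≈ 0.74082, r(0.3) ≈ 1.34986, r(0.9) ≈ 2.45960, r(1.5) ≈ 4.48169.
Sum = Δs · [r(-0.9) + r(-0.3) + r(0.3) + r(0.9) + r(1.5)].
Sum ≈ 5.66312.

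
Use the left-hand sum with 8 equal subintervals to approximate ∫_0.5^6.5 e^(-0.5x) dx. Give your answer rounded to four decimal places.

Δx = (6.5 − 0.5)/8 = 0.75.
Left endpoints: 0.5, 1.25, 2, 2.75, 3.5, 4.25, 5, 5.75.
f(0.5) ≈ 0.7788, f(1.25) ≈ 0.5353, f(2) ≈ 0.3679, f(2.75) ≈ 0.2528, f(3.5) ≈ 0.1738, f(4.25) ≈ 0.1194, f(5) ≈ 0.0821, f(5.75) ≈ 0.0564.
Sum = Δx · [f(0.5) + f(1.25) + f(2) + ...].
Sum ≈ 1.7749.

1.7749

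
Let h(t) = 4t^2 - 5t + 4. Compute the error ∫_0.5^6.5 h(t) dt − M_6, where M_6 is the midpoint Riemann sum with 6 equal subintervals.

2

Exact integral: ∫_0.5^6.5 h(t) dt = 285.
M_6 = 283.
Error = 285 − 283 = 2.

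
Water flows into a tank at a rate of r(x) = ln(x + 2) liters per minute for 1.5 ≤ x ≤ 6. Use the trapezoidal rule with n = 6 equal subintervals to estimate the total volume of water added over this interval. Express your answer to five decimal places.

7.74335

Δx = (6 − 1.5)/6 = 0.75.
r(1.5) ≈ 1.25276, r(2.25) ≈ 1.44692, r(3) ≈ 1.60944, r(3.75) ≈ 1.74920, r(4.5) ≈ 1.87180, r(5.25) ≈ 1.98100, r(6) ≈ 2.07944.
T_6 = (Δx/2)·[r(x_0) + 2r(x_1) + ... + 2r(x_{5}) + r(x_6)].
Sum ≈ 7.74335.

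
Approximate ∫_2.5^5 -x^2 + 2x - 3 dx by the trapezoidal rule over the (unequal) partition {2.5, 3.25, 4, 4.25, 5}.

-25.421875

Subinterval widths: 0.75, 0.75, 0.25, 0.75.
f(2.5) = -4.25, f(3.25) = -7.0625, f(4) = -11, f(4.25) = -12.5625, f(5) = -18.
On each subinterval the trapezoid contributes (Δx_i/2)·[f(x_{i-1}) + f(x_i)].
Sum = -25.421875.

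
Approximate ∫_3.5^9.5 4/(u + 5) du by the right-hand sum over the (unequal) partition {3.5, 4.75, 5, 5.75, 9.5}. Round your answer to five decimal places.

Subinterval widths: 1.25, 0.25, 0.75, 3.75.
Right endpoints: 4.75, 5, 5.75, 9.5.
f(4.75) = 16/39, f(5) = 0.4, f(5.75) = 16/43, f(9.5) = 8/29.
Sum = Σ Δu_i · f(u_i).
Sum ≈ 1.92637.

1.92637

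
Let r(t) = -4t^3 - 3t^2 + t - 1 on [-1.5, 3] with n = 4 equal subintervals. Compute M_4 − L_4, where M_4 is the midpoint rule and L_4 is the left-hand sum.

-60.1171875

M_4 = -101.7421875.
L_4 = -41.625.
M_4 − L_4 = -60.1171875.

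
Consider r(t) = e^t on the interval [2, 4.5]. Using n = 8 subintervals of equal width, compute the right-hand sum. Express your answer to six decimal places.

96.210049

Δt = (4.5 − 2)/8 = 0.3125.
Right endpoints: 2.3125, 2.625, 2.9375, 3.25, 3.5625, 3.875, 4.1875, 4.5.
r(2.3125) ≈ 10.099642, r(2.625) ≈ 13.804574, r(2.9375) ≈ 18.868616, r(3.25) ≈ 25.790340, r(3.5625) ≈ 35.251215, r(3.875) ≈ 48.182698, r(4.1875) ≈ 65.857940, r(4.5) ≈ 90.017131.
Sum = Δt · [r(2.3125) + r(2.625) + r(2.9375) + ...].
Sum ≈ 96.210049.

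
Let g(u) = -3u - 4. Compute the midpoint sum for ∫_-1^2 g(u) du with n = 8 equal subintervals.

-16.5

Δu = (2 − (-1))/8 = 0.375.
Midpoints: -0.8125, -0.4375, -0.0625, 0.3125, 0.6875, 1.0625, 1.4375, 1.8125.
g(-0.8125) = -1.5625, g(-0.4375) = -2.6875, g(-0.0625) = -3.8125, g(0.3125) = -4.9375, g(0.6875) = -6.0625, g(1.0625) = -7.1875, g(1.4375) = -8.3125, g(1.8125) = -9.4375.
Sum = Δu · [g(-0.8125) + g(-0.4375) + g(-0.0625) + ...].
Sum = -16.5.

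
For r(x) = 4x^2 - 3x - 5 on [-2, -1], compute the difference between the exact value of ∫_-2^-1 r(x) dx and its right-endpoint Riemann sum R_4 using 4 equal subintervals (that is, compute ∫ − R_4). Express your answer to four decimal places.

1.8333

Exact integral: ∫_-2^-1 r(x) dx ≈ 8.833333.
R_4 = 7.
Error ≈ 8.833333 − 7 ≈ 1.8333.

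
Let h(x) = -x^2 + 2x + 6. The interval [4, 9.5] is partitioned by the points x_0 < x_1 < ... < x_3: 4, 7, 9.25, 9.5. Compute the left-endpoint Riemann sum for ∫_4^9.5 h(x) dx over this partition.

Subinterval widths: 3, 2.25, 0.25.
Left endpoints: 4, 7, 9.25.
h(4) = -2, h(7) = -29, h(9.25) = -61.0625.
Sum = Σ Δx_i · h(x_i).
Sum = -86.515625.

-86.515625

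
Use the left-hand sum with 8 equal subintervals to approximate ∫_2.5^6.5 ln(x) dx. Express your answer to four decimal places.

5.6320

Δx = (6.5 − 2.5)/8 = 0.5.
Left endpoints: 2.5, 3, 3.5, 4, 4.5, 5, 5.5, 6.
f(2.5) ≈ 0.9163, f(3) ≈ 1.0986, f(3.5) ≈ 1.2528, f(4) ≈ 1.3863, f(4.5) ≈ 1.5041, f(5) ≈ 1.6094, f(5.5) ≈ 1.7047, f(6) ≈ 1.7918.
Sum = Δx · [f(2.5) + f(3) + f(3.5) + ...].
Sum ≈ 5.6320.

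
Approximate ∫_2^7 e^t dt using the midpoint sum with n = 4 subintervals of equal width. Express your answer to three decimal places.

1021.434

Δt = (7 − 2)/4 = 1.25.
Midpoints: 2.625, 3.875, 5.125, 6.375.
f(2.625) ≈ 13.805, f(3.875) ≈ 48.183, f(5.125) ≈ 168.174, f(6.375) ≈ 586.985.
Sum = Δt · [f(2.625) + f(3.875) + f(5.125) + f(6.375)].
Sum ≈ 1021.434.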